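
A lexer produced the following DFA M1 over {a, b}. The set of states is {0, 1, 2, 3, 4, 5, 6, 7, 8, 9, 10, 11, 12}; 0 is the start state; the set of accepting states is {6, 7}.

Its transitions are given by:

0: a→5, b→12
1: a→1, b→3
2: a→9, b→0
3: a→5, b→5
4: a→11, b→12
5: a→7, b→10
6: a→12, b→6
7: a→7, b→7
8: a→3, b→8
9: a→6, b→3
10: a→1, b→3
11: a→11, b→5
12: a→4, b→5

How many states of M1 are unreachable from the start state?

4

Starting at 0 and following transitions, the reachable set is {0, 1, 3, 4, 5, 7, 10, 11, 12}. That leaves 2, 6, 8, 9 unreachable — 4 in total.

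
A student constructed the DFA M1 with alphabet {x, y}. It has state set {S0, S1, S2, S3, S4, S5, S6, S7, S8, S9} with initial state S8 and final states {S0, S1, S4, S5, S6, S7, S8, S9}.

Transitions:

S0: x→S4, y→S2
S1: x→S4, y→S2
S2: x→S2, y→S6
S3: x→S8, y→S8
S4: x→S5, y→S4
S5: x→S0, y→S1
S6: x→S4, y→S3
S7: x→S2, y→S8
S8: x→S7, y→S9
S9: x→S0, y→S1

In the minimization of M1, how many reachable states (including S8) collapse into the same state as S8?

P0 = {S0,S1,S4,S5,S6,S7,S8,S9} | {S2,S3}.
Refine {S0,S1,S4,S5,S6,S7,S8,S9} on symbol x: members go to different blocks, giving {S0,S1,S4,S5,S6,S8,S9} and {S7}.
Refine {S0,S1,S4,S5,S6,S8,S9} on symbol x: members go to different blocks, giving {S0,S1,S4,S5,S6,S9} and {S8}.
Split {S0,S1,S4,S5,S6,S9} by δ(·,y) → {S0,S1,S6} and {S4,S5,S9}.
Split {S2,S3} by δ(·,x) → {S2} and {S3}.
Split {S0,S1,S6} by δ(·,y) → {S0,S1} and {S6}.
On input x, block {S4,S5,S9} splits into {S5,S9} and {S4}.
No further refinement is possible. Final partition (8 blocks): {S0,S1} | {S2} | {S7} | {S8} | {S5,S9} | {S3} | {S6} | {S4}.
State S8 belongs to the block {S8}, which has 1 states.

1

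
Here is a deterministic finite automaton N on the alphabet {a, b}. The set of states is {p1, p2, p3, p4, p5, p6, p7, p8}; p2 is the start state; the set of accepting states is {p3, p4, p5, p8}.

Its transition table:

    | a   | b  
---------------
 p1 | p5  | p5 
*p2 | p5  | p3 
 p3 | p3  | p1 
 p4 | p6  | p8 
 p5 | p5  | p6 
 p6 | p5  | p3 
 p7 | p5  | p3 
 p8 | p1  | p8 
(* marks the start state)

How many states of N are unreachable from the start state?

3

BFS from p2 reaches {p1, p2, p3, p5, p6}; the 3 state(s) p4, p7, p8 are never visited.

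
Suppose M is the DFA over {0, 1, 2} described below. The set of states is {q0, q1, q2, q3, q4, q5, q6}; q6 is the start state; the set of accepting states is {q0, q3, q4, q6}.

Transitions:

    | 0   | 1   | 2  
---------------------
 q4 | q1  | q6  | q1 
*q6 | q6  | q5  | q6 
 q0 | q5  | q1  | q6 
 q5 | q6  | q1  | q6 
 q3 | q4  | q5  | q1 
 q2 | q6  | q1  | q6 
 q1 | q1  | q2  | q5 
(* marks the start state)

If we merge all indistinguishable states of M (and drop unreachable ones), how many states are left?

3

First remove the unreachable states {q0,q3,q4}; 4 states remain.
P0 = {q6} | {q1,q2,q5}.
Refine {q1,q2,q5} on symbol 0: members go to different blocks, giving {q2,q5} and {q1}.
Stable partition: {q6} | {q2,q5} | {q1} — 3 equivalence classes.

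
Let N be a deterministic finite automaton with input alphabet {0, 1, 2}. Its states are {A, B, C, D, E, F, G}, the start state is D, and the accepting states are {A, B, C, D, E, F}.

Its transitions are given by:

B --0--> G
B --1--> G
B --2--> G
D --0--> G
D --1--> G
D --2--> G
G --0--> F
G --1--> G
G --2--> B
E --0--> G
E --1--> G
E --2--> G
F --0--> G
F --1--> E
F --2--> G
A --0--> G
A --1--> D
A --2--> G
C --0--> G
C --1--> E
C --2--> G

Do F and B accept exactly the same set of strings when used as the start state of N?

First remove the unreachable states {A,C}; 5 states remain.
P0 = {B,D,E,F} | {G}.
On input 1, block {B,D,E,F} splits into {B,D,E} and {F}.
Stable partition: {B,D,E} | {G} | {F} — 3 equivalence classes.
F and B end up in different blocks, so they are distinguishable. For instance, the string '1' is accepted from only F.

No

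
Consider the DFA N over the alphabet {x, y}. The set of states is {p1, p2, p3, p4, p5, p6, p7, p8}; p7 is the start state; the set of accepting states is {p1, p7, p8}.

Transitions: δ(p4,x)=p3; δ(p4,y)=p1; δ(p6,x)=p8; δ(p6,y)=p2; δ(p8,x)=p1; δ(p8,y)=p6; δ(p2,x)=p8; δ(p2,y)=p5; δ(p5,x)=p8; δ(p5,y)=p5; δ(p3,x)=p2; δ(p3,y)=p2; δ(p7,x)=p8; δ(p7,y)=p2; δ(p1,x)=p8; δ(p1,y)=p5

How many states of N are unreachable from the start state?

2

Starting at p7 and following transitions, the reachable set is {p1, p2, p5, p6, p7, p8}. That leaves p3, p4 unreachable — 2 in total.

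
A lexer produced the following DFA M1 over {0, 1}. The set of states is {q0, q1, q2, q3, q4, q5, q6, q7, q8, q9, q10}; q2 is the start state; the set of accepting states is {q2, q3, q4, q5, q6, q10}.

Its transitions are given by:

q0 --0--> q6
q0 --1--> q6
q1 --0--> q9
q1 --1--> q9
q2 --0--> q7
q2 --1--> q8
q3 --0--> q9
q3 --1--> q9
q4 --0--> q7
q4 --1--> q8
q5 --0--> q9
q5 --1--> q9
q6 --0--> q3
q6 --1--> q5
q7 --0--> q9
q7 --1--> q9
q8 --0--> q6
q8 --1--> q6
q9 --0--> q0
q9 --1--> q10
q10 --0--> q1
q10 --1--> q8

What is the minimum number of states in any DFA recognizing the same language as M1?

6

Reachable states from the start: {q0,q1,q2,q3,q5,q6,q7,q8,q9,q10}. Unreachable: {q4} — drop them.
Start with accepting vs non-accepting: {q2,q3,q5,q6,q10} | {q0,q1,q7,q8,q9}.
On input 0, block {q2,q3,q5,q6,q10} splits into {q2,q3,q5,q10} and {q6}.
On input 0, block {q0,q1,q7,q8,q9} splits into {q1,q7,q9} and {q0,q8}.
Split {q2,q3,q5,q10} by δ(·,1) → {q2,q10} and {q3,q5}.
On input 0, block {q1,q7,q9} splits into {q1,q7} and {q9}.
No further refinement is possible. Final partition (6 blocks): {q2,q10} | {q1,q7} | {q6} | {q0,q8} | {q3,q5} | {q9}.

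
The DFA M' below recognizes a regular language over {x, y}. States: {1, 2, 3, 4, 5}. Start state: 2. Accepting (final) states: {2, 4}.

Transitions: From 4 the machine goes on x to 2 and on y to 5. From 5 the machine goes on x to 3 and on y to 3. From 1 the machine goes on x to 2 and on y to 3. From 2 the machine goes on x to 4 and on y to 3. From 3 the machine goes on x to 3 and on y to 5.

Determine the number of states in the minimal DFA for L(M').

First remove the unreachable states {1}; 4 states remain.
Initial partition by acceptance: {2,4} | {3,5}.
Stable partition: {2,4} | {3,5} — 2 equivalence classes.

2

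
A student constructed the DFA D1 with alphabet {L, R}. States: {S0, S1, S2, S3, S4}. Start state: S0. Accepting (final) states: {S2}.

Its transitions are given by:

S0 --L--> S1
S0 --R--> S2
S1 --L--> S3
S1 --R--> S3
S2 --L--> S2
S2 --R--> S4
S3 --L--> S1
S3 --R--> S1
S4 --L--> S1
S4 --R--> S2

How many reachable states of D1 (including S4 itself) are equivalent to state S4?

All states are reachable from the start state.
P0 = {S2} | {S0,S1,S3,S4}.
Refine {S0,S1,S3,S4} on symbol R: members go to different blocks, giving {S0,S4} and {S1,S3}.
The partition is now stable with 3 blocks: {S2} | {S0,S4} | {S1,S3}.
State S4 belongs to the block {S0,S4}, which has 2 states.

2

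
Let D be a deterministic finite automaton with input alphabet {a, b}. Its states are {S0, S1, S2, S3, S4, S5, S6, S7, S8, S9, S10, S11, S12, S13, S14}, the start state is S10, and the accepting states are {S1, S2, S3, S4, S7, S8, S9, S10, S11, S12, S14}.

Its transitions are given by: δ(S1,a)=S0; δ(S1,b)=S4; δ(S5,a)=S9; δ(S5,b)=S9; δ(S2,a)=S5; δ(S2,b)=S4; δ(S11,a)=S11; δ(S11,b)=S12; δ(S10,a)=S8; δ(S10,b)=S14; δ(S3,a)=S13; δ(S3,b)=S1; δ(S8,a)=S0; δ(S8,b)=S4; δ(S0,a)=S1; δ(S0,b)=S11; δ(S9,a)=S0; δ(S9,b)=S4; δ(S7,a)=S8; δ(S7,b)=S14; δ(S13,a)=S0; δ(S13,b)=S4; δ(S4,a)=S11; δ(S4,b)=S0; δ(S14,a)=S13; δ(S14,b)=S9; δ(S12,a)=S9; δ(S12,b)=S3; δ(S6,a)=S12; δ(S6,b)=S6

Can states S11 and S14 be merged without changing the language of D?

First remove the unreachable states {S2,S5,S6,S7}; 11 states remain.
Start with accepting vs non-accepting: {S1,S3,S4,S8,S9,S10,S11,S12,S14} | {S0,S13}.
On input a, block {S1,S3,S4,S8,S9,S10,S11,S12,S14} splits into {S1,S3,S8,S9,S14} and {S4,S10,S11,S12}.
Refine {S1,S3,S8,S9,S14} on symbol b: members go to different blocks, giving {S1,S8,S9} and {S3,S14}.
Split {S0,S13} by δ(·,a) → {S0} and {S13}.
On input a, block {S4,S10,S11,S12} splits into {S4,S11} and {S10,S12}.
Split {S4,S11} by δ(·,b) → {S4} and {S11}.
No further refinement is possible. Final partition (7 blocks): {S1,S8,S9} | {S0} | {S4} | {S3,S14} | {S13} | {S10,S12} | {S11}.
S11 and S14 end up in different blocks, so they are distinguishable. For instance, the string 'a' is accepted from only S11.

No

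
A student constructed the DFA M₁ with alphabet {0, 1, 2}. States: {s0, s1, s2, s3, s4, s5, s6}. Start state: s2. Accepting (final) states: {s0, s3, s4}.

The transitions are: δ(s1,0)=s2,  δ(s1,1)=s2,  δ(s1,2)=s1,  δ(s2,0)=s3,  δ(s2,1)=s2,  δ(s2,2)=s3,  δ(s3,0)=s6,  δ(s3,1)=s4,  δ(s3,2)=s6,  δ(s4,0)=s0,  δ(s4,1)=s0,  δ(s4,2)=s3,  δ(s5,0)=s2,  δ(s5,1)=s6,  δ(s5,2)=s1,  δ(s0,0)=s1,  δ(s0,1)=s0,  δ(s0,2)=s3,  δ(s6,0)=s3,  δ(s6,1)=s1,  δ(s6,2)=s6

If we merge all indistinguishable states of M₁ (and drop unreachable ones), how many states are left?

6

First remove the unreachable states {s5}; 6 states remain.
Start with accepting vs non-accepting: {s0,s3,s4} | {s1,s2,s6}.
On input 0, block {s0,s3,s4} splits into {s0,s3} and {s4}.
On input 1, block {s0,s3} splits into {s0} and {s3}.
Split {s1,s2,s6} by δ(·,0) → {s2,s6} and {s1}.
Split {s2,s6} by δ(·,1) → {s2} and {s6}.
No further refinement is possible. Final partition (6 blocks): {s0} | {s2} | {s4} | {s3} | {s1} | {s6}.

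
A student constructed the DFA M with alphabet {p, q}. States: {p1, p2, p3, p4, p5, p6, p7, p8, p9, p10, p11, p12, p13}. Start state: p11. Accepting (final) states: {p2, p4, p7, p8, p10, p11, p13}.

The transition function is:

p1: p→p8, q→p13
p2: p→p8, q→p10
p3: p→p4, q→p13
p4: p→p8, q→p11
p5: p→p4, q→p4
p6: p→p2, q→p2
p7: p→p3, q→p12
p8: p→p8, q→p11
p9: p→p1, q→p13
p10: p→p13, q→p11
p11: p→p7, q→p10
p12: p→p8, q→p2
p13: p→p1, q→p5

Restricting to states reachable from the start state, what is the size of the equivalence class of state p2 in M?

3

First remove the unreachable states {p6,p9}; 11 states remain.
Start with accepting vs non-accepting: {p2,p4,p7,p8,p10,p11,p13} | {p1,p3,p5,p12}.
Split {p2,p4,p7,p8,p10,p11,p13} by δ(·,p) → {p2,p4,p8,p10,p11} and {p7,p13}.
Split {p2,p4,p8,p10,p11} by δ(·,p) → {p2,p4,p8} and {p10,p11}.
Split {p1,p3,p5,p12} by δ(·,q) → {p1,p3} and {p5,p12}.
The partition is now stable with 5 blocks: {p2,p4,p8} | {p1,p3} | {p7,p13} | {p10,p11} | {p5,p12}.
The equivalence class containing p2 is {p2,p4,p8}, of size 3.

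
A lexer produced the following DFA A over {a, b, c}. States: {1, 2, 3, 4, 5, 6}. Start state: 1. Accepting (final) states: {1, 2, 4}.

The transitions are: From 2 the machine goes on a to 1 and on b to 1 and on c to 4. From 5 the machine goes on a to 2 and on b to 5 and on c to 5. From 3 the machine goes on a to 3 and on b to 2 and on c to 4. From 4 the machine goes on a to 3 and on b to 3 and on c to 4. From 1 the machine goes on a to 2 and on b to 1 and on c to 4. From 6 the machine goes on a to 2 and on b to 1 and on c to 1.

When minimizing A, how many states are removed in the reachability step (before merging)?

BFS from 1 reaches {1, 2, 3, 4}; the 2 state(s) 5, 6 are never visited.

2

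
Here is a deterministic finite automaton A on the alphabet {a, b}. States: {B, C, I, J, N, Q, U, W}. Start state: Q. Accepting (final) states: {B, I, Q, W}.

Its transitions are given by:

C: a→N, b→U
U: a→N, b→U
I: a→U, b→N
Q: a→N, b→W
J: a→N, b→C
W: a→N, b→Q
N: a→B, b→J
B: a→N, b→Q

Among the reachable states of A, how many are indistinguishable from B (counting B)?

First remove the unreachable states {I}; 7 states remain.
Start with accepting vs non-accepting: {B,Q,W} | {C,J,N,U}.
Split {C,J,N,U} by δ(·,a) → {C,J,U} and {N}.
Stable partition: {B,Q,W} | {C,J,U} | {N} — 3 equivalence classes.
State B belongs to the block {B,Q,W}, which has 3 states.

3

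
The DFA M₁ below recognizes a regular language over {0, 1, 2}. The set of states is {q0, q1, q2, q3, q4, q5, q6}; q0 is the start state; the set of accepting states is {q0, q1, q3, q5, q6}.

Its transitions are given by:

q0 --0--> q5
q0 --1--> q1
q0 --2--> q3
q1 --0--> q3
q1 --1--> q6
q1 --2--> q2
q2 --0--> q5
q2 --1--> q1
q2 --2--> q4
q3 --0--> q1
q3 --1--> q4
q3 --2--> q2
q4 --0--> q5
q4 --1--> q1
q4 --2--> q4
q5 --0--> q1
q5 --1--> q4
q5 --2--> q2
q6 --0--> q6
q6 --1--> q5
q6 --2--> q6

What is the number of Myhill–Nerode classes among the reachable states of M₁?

5

All states are reachable from the start state.
Initial partition by acceptance: {q0,q1,q3,q5,q6} | {q2,q4}.
Refine {q0,q1,q3,q5,q6} on symbol 1: members go to different blocks, giving {q0,q1,q6} and {q3,q5}.
On input 0, block {q0,q1,q6} splits into {q0,q1} and {q6}.
Split {q0,q1} by δ(·,1) → {q0} and {q1}.
Stable partition: {q0} | {q2,q4} | {q3,q5} | {q6} | {q1} — 5 equivalence classes.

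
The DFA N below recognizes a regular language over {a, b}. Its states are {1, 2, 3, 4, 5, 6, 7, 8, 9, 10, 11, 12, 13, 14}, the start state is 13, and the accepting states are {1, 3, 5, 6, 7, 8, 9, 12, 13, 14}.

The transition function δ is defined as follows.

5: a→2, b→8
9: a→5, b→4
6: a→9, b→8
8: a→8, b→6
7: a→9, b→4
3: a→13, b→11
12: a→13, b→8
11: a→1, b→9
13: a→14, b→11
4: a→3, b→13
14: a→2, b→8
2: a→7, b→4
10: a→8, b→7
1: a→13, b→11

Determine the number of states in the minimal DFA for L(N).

First remove the unreachable states {10,12}; 12 states remain.
Initial partition by acceptance: {1,3,5,6,7,8,9,13,14} | {2,4,11}.
On input a, block {1,3,5,6,7,8,9,13,14} splits into {1,3,6,7,8,9,13} and {5,14}.
Refine {1,3,6,7,8,9,13} on symbol a: members go to different blocks, giving {1,3,6,7,8} and {9,13}.
On input a, block {1,3,6,7,8} splits into {1,3,6,7} and {8}.
On input b, block {1,3,6,7} splits into {1,3,7} and {6}.
On input b, block {2,4,11} splits into {4,11} and {2}.
The partition is now stable with 7 blocks: {1,3,7} | {4,11} | {5,14} | {9,13} | {8} | {6} | {2}.

7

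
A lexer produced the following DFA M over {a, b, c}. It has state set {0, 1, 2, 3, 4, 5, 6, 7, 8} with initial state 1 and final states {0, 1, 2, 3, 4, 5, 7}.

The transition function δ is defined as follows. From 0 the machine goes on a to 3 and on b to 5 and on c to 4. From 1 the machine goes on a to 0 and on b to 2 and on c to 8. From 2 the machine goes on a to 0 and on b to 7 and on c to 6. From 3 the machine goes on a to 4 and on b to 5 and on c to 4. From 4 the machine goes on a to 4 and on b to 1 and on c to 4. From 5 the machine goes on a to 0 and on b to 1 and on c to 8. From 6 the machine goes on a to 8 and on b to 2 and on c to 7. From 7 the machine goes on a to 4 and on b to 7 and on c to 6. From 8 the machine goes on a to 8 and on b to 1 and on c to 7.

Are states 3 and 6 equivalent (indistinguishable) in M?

All states are reachable from the start state.
Initial partition by acceptance: {0,1,2,3,4,5,7} | {6,8}.
Split {0,1,2,3,4,5,7} by δ(·,c) → {1,2,5,7} and {0,3,4}.
Stable partition: {1,2,5,7} | {6,8} | {0,3,4} — 3 equivalence classes.
3 and 6 end up in different blocks, so they are distinguishable. For instance, the string 'ε' is accepted from only 3.

No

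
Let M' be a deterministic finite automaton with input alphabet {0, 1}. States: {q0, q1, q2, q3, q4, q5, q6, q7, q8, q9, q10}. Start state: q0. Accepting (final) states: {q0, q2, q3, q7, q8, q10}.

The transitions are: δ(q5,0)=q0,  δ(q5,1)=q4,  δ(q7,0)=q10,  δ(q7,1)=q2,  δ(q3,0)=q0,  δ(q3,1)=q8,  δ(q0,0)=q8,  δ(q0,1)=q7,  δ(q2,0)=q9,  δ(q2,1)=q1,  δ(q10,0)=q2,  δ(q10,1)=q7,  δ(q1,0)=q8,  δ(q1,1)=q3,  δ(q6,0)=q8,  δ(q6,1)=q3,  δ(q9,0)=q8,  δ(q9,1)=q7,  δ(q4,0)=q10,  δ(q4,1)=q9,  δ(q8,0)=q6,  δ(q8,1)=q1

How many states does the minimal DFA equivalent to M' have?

4

Reachable states from the start: {q0,q1,q2,q3,q6,q7,q8,q9,q10}. Unreachable: {q4,q5} — drop them.
P0 = {q0,q2,q3,q7,q8,q10} | {q1,q6,q9}.
On input 0, block {q0,q2,q3,q7,q8,q10} splits into {q0,q3,q7,q10} and {q2,q8}.
Refine {q0,q3,q7,q10} on symbol 0: members go to different blocks, giving {q0,q10} and {q3,q7}.
Stable partition: {q0,q10} | {q1,q6,q9} | {q2,q8} | {q3,q7} — 4 equivalence classes.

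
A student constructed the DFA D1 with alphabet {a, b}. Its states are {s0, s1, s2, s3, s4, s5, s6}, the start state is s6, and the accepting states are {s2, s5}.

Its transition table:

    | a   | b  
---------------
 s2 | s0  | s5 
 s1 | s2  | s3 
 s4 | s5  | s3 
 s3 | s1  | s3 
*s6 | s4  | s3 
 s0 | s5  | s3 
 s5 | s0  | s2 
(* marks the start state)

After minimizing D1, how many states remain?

3

All states are reachable from the start state.
Initial partition by acceptance: {s2,s5} | {s0,s1,s3,s4,s6}.
Split {s0,s1,s3,s4,s6} by δ(·,a) → {s0,s1,s4} and {s3,s6}.
Stable partition: {s2,s5} | {s0,s1,s4} | {s3,s6} — 3 equivalence classes.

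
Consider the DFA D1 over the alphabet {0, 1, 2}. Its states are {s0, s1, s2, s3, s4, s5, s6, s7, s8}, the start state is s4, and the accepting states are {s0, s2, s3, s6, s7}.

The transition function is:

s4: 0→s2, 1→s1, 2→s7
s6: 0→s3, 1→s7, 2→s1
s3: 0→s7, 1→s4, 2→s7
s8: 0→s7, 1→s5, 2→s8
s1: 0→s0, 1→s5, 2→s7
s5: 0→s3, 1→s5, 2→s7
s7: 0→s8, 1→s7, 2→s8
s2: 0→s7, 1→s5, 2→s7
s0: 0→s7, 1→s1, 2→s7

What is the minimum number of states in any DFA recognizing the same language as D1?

First remove the unreachable states {s6}; 8 states remain.
Start with accepting vs non-accepting: {s0,s2,s3,s7} | {s1,s4,s5,s8}.
Split {s0,s2,s3,s7} by δ(·,0) → {s0,s2,s3} and {s7}.
Split {s1,s4,s5,s8} by δ(·,0) → {s1,s4,s5} and {s8}.
The partition is now stable with 4 blocks: {s0,s2,s3} | {s1,s4,s5} | {s7} | {s8}.

4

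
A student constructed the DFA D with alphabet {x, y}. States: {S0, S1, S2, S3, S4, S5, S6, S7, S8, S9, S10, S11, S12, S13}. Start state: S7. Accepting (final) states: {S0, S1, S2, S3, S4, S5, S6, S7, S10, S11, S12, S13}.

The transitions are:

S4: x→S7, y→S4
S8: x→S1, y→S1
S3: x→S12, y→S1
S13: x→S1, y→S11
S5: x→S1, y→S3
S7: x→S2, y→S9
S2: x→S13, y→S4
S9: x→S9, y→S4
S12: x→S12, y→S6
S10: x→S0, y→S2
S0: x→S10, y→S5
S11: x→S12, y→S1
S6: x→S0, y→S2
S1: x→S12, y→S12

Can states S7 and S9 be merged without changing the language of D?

No

States {S8} cannot be reached from the start state, so discard them.
P0 = {S0,S1,S2,S3,S4,S5,S6,S7,S10,S11,S12,S13} | {S9}.
On input y, block {S0,S1,S2,S3,S4,S5,S6,S7,S10,S11,S12,S13} splits into {S0,S1,S2,S3,S4,S5,S6,S10,S11,S12,S13} and {S7}.
Split {S0,S1,S2,S3,S4,S5,S6,S10,S11,S12,S13} by δ(·,x) → {S0,S1,S2,S3,S5,S6,S10,S11,S12,S13} and {S4}.
Split {S0,S1,S2,S3,S5,S6,S10,S11,S12,S13} by δ(·,y) → {S0,S1,S3,S5,S6,S10,S11,S12,S13} and {S2}.
Refine {S0,S1,S3,S5,S6,S10,S11,S12,S13} on symbol y: members go to different blocks, giving {S0,S1,S3,S5,S11,S12,S13} and {S6,S10}.
Split {S0,S1,S3,S5,S11,S12,S13} by δ(·,x) → {S1,S3,S5,S11,S12,S13} and {S0}.
Refine {S1,S3,S5,S11,S12,S13} on symbol y: members go to different blocks, giving {S1,S3,S5,S11,S13} and {S12}.
Refine {S1,S3,S5,S11,S13} on symbol x: members go to different blocks, giving {S1,S3,S11} and {S5,S13}.
On input y, block {S1,S3,S11} splits into {S3,S11} and {S1}.
The partition is now stable with 10 blocks: {S3,S11} | {S9} | {S7} | {S4} | {S2} | {S6,S10} | {S0} | {S12} | {S5,S13} | {S1}.
S7 and S9 end up in different blocks, so they are distinguishable. For instance, the string 'ε' is accepted from only S7.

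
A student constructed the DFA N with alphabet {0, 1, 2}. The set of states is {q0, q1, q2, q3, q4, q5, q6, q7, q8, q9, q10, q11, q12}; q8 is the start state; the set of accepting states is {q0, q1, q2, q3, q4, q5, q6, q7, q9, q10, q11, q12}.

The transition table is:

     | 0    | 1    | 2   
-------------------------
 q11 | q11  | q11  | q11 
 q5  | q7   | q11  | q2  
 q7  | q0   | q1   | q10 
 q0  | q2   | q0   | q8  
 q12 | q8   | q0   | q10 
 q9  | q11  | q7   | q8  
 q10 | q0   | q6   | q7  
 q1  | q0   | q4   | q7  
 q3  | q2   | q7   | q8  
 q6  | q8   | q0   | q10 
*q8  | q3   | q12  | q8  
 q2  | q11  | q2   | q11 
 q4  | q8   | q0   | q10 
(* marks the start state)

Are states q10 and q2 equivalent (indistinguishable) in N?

Reachable states from the start: {q0,q1,q2,q3,q4,q6,q7,q8,q10,q11,q12}. Unreachable: {q5,q9} — drop them.
Start with accepting vs non-accepting: {q0,q1,q2,q3,q4,q6,q7,q10,q11,q12} | {q8}.
Split {q0,q1,q2,q3,q4,q6,q7,q10,q11,q12} by δ(·,0) → {q0,q1,q2,q3,q7,q10,q11} and {q4,q6,q12}.
On input 1, block {q0,q1,q2,q3,q7,q10,q11} splits into {q0,q2,q3,q7,q11} and {q1,q10}.
Split {q0,q2,q3,q7,q11} by δ(·,1) → {q0,q2,q3,q11} and {q7}.
On input 1, block {q0,q2,q3,q11} splits into {q0,q2,q11} and {q3}.
On input 2, block {q0,q2,q11} splits into {q2,q11} and {q0}.
No further refinement is possible. Final partition (7 blocks): {q2,q11} | {q8} | {q4,q6,q12} | {q1,q10} | {q7} | {q3} | {q0}.
q10 and q2 end up in different blocks, so they are distinguishable. For instance, the string '02' is accepted from only q2.

No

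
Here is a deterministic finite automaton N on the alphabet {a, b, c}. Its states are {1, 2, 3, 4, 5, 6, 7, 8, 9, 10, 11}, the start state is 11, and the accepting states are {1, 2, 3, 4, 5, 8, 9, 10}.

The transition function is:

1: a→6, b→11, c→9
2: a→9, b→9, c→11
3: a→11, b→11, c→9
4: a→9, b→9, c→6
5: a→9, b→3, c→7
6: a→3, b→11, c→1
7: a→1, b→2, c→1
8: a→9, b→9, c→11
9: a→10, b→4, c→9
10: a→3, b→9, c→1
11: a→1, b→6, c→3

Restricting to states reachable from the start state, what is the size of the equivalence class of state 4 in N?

Reachable states from the start: {1,3,4,6,9,10,11}. Unreachable: {2,5,7,8} — drop them.
Initial partition by acceptance: {1,3,4,9,10} | {6,11}.
Refine {1,3,4,9,10} on symbol a: members go to different blocks, giving {4,9,10} and {1,3}.
On input a, block {4,9,10} splits into {4,9} and {10}.
On input a, block {4,9} splits into {4} and {9}.
No further refinement is possible. Final partition (5 blocks): {4} | {6,11} | {1,3} | {10} | {9}.
State 4 belongs to the block {4}, which has 1 states.

1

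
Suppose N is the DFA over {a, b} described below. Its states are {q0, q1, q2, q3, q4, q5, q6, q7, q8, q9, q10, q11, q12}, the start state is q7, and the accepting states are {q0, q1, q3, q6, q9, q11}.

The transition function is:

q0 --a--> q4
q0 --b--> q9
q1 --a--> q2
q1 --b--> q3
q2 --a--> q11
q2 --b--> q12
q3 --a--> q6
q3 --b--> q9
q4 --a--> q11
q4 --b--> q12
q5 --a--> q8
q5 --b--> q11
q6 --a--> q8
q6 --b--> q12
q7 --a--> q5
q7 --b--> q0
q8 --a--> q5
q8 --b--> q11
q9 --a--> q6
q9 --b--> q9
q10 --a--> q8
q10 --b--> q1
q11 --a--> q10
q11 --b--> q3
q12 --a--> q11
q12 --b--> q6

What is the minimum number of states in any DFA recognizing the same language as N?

8

P0 = {q0,q1,q3,q6,q9,q11} | {q2,q4,q5,q7,q8,q10,q12}.
Split {q0,q1,q3,q6,q9,q11} by δ(·,a) → {q0,q1,q6,q11} and {q3,q9}.
On input b, block {q0,q1,q6,q11} splits into {q0,q1,q11} and {q6}.
Refine {q2,q4,q5,q7,q8,q10,q12} on symbol a: members go to different blocks, giving {q5,q7,q8,q10} and {q2,q4,q12}.
On input a, block {q0,q1,q11} splits into {q0,q1} and {q11}.
On input b, block {q5,q7,q8,q10} splits into {q5,q8} and {q7,q10}.
Refine {q2,q4,q12} on symbol b: members go to different blocks, giving {q2,q4} and {q12}.
Stable partition: {q0,q1} | {q5,q8} | {q3,q9} | {q6} | {q2,q4} | {q11} | {q7,q10} | {q12} — 8 equivalence classes.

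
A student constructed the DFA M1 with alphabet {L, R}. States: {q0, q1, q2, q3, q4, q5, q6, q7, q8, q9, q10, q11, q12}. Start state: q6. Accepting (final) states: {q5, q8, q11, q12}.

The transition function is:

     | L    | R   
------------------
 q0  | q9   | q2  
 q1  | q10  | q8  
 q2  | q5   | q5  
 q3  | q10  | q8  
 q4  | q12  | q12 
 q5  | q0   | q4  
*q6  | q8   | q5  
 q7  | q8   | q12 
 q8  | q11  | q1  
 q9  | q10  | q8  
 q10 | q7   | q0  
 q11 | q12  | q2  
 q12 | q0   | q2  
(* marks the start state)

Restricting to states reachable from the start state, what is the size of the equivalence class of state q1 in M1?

2

Reachable states from the start: {q0,q1,q2,q4,q5,q6,q7,q8,q9,q10,q11,q12}. Unreachable: {q3} — drop them.
Initial partition by acceptance: {q5,q8,q11,q12} | {q0,q1,q2,q4,q6,q7,q9,q10}.
On input L, block {q5,q8,q11,q12} splits into {q5,q12} and {q8,q11}.
Refine {q0,q1,q2,q4,q6,q7,q9,q10} on symbol L: members go to different blocks, giving {q0,q1,q9,q10} and {q2,q4} and {q6,q7}.
Split {q0,q1,q9,q10} by δ(·,L) → {q0,q1,q9} and {q10}.
Refine {q0,q1,q9} on symbol L: members go to different blocks, giving {q1,q9} and {q0}.
Refine {q8,q11} on symbol L: members go to different blocks, giving {q8} and {q11}.
No further refinement is possible. Final partition (8 blocks): {q5,q12} | {q1,q9} | {q8} | {q2,q4} | {q6,q7} | {q10} | {q0} | {q11}.
State q1 belongs to the block {q1,q9}, which has 2 states.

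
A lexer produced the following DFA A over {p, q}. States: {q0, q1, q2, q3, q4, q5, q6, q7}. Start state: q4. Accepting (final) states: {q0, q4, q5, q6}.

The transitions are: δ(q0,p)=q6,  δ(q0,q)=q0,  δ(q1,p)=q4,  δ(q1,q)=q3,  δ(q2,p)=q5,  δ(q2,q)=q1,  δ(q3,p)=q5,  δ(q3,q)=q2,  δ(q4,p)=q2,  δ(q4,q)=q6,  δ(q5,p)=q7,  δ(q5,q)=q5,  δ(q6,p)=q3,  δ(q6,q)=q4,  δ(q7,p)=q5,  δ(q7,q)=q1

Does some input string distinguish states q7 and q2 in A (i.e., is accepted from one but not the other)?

Reachable states from the start: {q1,q2,q3,q4,q5,q6,q7}. Unreachable: {q0} — drop them.
Start with accepting vs non-accepting: {q4,q5,q6} | {q1,q2,q3,q7}.
Stable partition: {q4,q5,q6} | {q1,q2,q3,q7} — 2 equivalence classes.
q7 and q2 lie in the same block of the stable partition, so they are equivalent — no string distinguishes them.

No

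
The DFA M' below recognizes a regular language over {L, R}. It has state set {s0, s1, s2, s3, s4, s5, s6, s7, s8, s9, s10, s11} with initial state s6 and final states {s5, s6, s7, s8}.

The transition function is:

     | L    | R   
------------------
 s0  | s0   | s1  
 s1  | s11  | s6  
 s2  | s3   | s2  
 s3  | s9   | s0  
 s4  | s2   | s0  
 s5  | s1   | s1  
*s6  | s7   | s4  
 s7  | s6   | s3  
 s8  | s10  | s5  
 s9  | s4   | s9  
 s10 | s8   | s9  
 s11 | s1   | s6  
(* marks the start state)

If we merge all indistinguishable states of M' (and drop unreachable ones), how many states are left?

First remove the unreachable states {s5,s8,s10}; 9 states remain.
Initial partition by acceptance: {s6,s7} | {s0,s1,s2,s3,s4,s9,s11}.
Split {s0,s1,s2,s3,s4,s9,s11} by δ(·,R) → {s0,s2,s3,s4,s9} and {s1,s11}.
On input R, block {s0,s2,s3,s4,s9} splits into {s2,s3,s4,s9} and {s0}.
Refine {s2,s3,s4,s9} on symbol R: members go to different blocks, giving {s2,s9} and {s3,s4}.
Stable partition: {s6,s7} | {s2,s9} | {s1,s11} | {s0} | {s3,s4} — 5 equivalence classes.

5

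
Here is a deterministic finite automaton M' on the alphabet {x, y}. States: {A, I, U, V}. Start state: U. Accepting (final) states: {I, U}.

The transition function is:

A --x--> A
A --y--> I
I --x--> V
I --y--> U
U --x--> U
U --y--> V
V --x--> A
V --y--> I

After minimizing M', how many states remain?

3

Every state is reachable, so we keep all 4.
P0 = {I,U} | {A,V}.
Split {I,U} by δ(·,x) → {I} and {U}.
The partition is now stable with 3 blocks: {I} | {A,V} | {U}.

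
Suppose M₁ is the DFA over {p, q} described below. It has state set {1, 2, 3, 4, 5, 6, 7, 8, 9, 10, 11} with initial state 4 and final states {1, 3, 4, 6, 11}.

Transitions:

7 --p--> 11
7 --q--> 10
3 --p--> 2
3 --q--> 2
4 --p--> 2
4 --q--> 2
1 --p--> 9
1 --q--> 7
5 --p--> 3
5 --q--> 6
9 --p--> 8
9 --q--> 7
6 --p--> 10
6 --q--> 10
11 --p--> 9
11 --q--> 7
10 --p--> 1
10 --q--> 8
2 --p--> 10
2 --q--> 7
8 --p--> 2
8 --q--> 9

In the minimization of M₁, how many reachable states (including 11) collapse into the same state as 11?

2

Reachable states from the start: {1,2,4,7,8,9,10,11}. Unreachable: {3,5,6} — drop them.
Start with accepting vs non-accepting: {1,4,11} | {2,7,8,9,10}.
Refine {2,7,8,9,10} on symbol p: members go to different blocks, giving {2,8,9} and {7,10}.
On input q, block {1,4,11} splits into {1,11} and {4}.
Split {2,8,9} by δ(·,p) → {8,9} and {2}.
Refine {8,9} on symbol p: members go to different blocks, giving {8} and {9}.
On input q, block {7,10} splits into {7} and {10}.
No further refinement is possible. Final partition (7 blocks): {1,11} | {8} | {7} | {4} | {2} | {9} | {10}.
State 11 belongs to the block {1,11}, which has 2 states.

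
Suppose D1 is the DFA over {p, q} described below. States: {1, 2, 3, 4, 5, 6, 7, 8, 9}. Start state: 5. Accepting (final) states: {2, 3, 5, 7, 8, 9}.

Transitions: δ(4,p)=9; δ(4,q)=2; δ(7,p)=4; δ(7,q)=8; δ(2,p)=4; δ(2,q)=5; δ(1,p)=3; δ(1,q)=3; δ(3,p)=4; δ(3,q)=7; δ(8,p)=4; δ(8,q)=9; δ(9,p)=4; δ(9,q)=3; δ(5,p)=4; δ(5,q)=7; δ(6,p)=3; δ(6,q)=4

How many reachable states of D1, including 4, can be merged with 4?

1

States {1,6} cannot be reached from the start state, so discard them.
Initial partition by acceptance: {2,3,5,7,8,9} | {4}.
Stable partition: {2,3,5,7,8,9} | {4} — 2 equivalence classes.
The equivalence class containing 4 is {4}, of size 1.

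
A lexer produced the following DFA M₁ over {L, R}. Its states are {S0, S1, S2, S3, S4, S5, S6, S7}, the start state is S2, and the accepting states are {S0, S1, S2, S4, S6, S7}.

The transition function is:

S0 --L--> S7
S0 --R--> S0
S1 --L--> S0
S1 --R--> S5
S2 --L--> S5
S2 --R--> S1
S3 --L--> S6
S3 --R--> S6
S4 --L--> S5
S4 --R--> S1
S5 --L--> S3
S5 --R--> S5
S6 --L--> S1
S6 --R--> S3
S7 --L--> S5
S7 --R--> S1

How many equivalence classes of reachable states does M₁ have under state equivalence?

6

States {S4} cannot be reached from the start state, so discard them.
Start with accepting vs non-accepting: {S0,S1,S2,S6,S7} | {S3,S5}.
On input L, block {S0,S1,S2,S6,S7} splits into {S0,S1,S6} and {S2,S7}.
Refine {S0,S1,S6} on symbol L: members go to different blocks, giving {S1,S6} and {S0}.
Split {S1,S6} by δ(·,L) → {S1} and {S6}.
Refine {S3,S5} on symbol L: members go to different blocks, giving {S3} and {S5}.
The partition is now stable with 6 blocks: {S1} | {S3} | {S2,S7} | {S0} | {S6} | {S5}.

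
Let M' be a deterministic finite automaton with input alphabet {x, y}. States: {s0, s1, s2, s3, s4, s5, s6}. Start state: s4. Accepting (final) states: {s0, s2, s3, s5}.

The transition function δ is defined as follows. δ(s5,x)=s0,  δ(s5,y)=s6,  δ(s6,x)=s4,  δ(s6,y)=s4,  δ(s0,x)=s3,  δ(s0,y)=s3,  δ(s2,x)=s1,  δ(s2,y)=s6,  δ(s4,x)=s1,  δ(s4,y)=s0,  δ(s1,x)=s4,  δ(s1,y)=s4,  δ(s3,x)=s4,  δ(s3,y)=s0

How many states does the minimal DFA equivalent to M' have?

States {s2,s5,s6} cannot be reached from the start state, so discard them.
Start with accepting vs non-accepting: {s0,s3} | {s1,s4}.
Split {s0,s3} by δ(·,x) → {s0} and {s3}.
Refine {s1,s4} on symbol y: members go to different blocks, giving {s1} and {s4}.
No further refinement is possible. Final partition (4 blocks): {s0} | {s1} | {s3} | {s4}.

4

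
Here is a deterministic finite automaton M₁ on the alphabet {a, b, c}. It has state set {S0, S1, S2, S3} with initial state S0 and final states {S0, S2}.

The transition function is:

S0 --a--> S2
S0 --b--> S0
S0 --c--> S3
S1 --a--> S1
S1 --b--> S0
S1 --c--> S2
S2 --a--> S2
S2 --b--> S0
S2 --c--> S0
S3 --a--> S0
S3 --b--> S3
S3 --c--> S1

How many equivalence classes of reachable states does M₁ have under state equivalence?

4

Initial partition by acceptance: {S0,S2} | {S1,S3}.
On input c, block {S0,S2} splits into {S0} and {S2}.
Split {S1,S3} by δ(·,a) → {S1} and {S3}.
No further refinement is possible. Final partition (4 blocks): {S0} | {S1} | {S2} | {S3}.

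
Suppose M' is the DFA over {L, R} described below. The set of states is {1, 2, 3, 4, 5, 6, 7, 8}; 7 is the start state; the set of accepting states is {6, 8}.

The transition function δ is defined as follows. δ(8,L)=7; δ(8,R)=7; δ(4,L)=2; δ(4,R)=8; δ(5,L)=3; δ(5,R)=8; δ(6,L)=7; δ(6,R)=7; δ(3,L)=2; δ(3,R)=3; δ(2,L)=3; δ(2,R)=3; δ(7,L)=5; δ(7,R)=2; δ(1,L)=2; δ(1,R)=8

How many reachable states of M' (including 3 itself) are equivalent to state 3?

States {1,4,6} cannot be reached from the start state, so discard them.
P0 = {8} | {2,3,5,7}.
Split {2,3,5,7} by δ(·,R) → {2,3,7} and {5}.
Refine {2,3,7} on symbol L: members go to different blocks, giving {2,3} and {7}.
No further refinement is possible. Final partition (4 blocks): {8} | {2,3} | {5} | {7}.
The equivalence class containing 3 is {2,3}, of size 2.

2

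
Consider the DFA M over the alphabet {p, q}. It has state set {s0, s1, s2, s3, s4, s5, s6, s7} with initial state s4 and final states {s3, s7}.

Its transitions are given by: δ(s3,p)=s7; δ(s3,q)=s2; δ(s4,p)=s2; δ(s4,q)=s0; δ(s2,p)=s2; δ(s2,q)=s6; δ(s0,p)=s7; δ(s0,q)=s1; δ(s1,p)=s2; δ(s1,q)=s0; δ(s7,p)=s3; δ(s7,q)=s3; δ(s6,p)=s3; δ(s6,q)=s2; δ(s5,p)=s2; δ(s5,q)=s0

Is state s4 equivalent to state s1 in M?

Yes

Reachable states from the start: {s0,s1,s2,s3,s4,s6,s7}. Unreachable: {s5} — drop them.
Initial partition by acceptance: {s3,s7} | {s0,s1,s2,s4,s6}.
Refine {s3,s7} on symbol q: members go to different blocks, giving {s3} and {s7}.
On input p, block {s0,s1,s2,s4,s6} splits into {s1,s2,s4} and {s0} and {s6}.
Split {s1,s2,s4} by δ(·,q) → {s1,s4} and {s2}.
The partition is now stable with 6 blocks: {s3} | {s1,s4} | {s7} | {s0} | {s6} | {s2}.
s4 and s1 lie in the same block of the stable partition, so they are equivalent — no string distinguishes them.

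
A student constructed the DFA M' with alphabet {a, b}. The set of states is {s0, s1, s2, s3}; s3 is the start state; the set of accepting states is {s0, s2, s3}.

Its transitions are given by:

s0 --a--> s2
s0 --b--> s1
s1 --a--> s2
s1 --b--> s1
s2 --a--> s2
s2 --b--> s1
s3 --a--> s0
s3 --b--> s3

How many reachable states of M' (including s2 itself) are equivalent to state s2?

2

Every state is reachable, so we keep all 4.
Start with accepting vs non-accepting: {s0,s2,s3} | {s1}.
Split {s0,s2,s3} by δ(·,b) → {s0,s2} and {s3}.
Stable partition: {s0,s2} | {s1} | {s3} — 3 equivalence classes.
State s2 belongs to the block {s0,s2}, which has 2 states.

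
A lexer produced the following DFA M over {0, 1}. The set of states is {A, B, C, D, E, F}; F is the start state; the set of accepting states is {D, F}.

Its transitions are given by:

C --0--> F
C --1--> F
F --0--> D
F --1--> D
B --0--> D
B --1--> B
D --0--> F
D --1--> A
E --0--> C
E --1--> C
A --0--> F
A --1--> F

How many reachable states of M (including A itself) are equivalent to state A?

1

Reachable states from the start: {A,D,F}. Unreachable: {B,C,E} — drop them.
Start with accepting vs non-accepting: {D,F} | {A}.
Split {D,F} by δ(·,1) → {D} and {F}.
The partition is now stable with 3 blocks: {D} | {A} | {F}.
The equivalence class containing A is {A}, of size 1.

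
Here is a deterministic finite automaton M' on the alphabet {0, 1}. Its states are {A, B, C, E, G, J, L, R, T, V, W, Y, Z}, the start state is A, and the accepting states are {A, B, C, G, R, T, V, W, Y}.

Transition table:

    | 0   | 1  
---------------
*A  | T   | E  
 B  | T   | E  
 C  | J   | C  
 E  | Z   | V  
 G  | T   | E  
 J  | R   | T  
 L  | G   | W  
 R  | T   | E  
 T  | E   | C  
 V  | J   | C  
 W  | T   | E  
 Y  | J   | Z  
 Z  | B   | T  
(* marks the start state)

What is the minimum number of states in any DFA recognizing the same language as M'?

5

First remove the unreachable states {G,L,W,Y}; 9 states remain.
Initial partition by acceptance: {A,B,C,R,T,V} | {E,J,Z}.
On input 0, block {A,B,C,R,T,V} splits into {C,T,V} and {A,B,R}.
On input 0, block {E,J,Z} splits into {J,Z} and {E}.
Refine {C,T,V} on symbol 0: members go to different blocks, giving {C,V} and {T}.
No further refinement is possible. Final partition (5 blocks): {C,V} | {J,Z} | {A,B,R} | {E} | {T}.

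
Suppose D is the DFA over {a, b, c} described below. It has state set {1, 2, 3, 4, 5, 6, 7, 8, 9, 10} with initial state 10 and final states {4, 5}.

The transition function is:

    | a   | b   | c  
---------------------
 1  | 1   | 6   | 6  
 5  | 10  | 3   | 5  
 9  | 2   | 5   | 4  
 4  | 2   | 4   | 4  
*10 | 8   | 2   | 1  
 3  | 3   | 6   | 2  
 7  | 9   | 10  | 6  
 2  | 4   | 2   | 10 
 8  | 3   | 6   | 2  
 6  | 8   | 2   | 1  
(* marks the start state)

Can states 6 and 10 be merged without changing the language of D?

Yes

First remove the unreachable states {5,7,9}; 7 states remain.
Initial partition by acceptance: {4} | {1,2,3,6,8,10}.
On input a, block {1,2,3,6,8,10} splits into {1,3,6,8,10} and {2}.
Refine {1,3,6,8,10} on symbol b: members go to different blocks, giving {1,3,8} and {6,10}.
Split {1,3,8} by δ(·,c) → {3,8} and {1}.
No further refinement is possible. Final partition (5 blocks): {4} | {3,8} | {2} | {6,10} | {1}.
6 and 10 lie in the same block of the stable partition, so they are equivalent — no string distinguishes them.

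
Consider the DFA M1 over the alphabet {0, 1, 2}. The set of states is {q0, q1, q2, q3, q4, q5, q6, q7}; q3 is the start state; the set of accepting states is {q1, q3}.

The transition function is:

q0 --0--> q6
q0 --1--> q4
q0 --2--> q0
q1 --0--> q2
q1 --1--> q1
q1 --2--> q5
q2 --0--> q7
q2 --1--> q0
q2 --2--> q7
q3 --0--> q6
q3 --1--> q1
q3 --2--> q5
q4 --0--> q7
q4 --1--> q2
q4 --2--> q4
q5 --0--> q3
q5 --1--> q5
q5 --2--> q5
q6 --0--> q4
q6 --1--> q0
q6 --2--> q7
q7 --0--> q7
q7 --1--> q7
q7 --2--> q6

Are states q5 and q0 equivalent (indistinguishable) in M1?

No

Every state is reachable, so we keep all 8.
Initial partition by acceptance: {q1,q3} | {q0,q2,q4,q5,q6,q7}.
On input 0, block {q0,q2,q4,q5,q6,q7} splits into {q0,q2,q4,q6,q7} and {q5}.
Stable partition: {q1,q3} | {q0,q2,q4,q6,q7} | {q5} — 3 equivalence classes.
q5 and q0 end up in different blocks, so they are distinguishable. For instance, the string '0' is accepted from only q5.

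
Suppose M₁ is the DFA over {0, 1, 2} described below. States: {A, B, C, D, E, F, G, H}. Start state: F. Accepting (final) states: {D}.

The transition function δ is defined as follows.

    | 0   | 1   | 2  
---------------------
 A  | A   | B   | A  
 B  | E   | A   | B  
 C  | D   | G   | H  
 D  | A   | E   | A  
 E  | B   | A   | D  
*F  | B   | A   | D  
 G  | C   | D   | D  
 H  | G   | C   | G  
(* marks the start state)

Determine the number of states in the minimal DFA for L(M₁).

First remove the unreachable states {C,G,H}; 5 states remain.
Start with accepting vs non-accepting: {D} | {A,B,E,F}.
On input 2, block {A,B,E,F} splits into {A,B} and {E,F}.
On input 0, block {A,B} splits into {A} and {B}.
No further refinement is possible. Final partition (4 blocks): {D} | {A} | {E,F} | {B}.

4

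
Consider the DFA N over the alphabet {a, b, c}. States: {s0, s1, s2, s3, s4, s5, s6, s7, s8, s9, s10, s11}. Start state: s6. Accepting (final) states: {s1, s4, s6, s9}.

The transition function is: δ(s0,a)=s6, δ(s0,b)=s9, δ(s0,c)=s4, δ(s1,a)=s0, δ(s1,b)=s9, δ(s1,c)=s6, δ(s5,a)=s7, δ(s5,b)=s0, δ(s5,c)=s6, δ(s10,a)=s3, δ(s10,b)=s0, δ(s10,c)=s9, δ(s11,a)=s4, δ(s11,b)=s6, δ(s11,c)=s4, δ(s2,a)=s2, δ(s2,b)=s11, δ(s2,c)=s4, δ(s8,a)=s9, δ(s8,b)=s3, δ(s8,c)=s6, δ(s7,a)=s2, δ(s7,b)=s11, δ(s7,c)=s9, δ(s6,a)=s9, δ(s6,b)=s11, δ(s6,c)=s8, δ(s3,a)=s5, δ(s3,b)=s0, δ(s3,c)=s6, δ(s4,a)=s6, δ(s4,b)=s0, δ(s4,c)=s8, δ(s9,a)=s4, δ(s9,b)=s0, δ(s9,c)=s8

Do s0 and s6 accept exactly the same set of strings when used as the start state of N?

No

States {s1,s10} cannot be reached from the start state, so discard them.
Start with accepting vs non-accepting: {s4,s6,s9} | {s0,s2,s3,s5,s7,s8,s11}.
On input a, block {s0,s2,s3,s5,s7,s8,s11} splits into {s2,s3,s5,s7} and {s0,s8,s11}.
Split {s0,s8,s11} by δ(·,b) → {s0,s11} and {s8}.
No further refinement is possible. Final partition (4 blocks): {s4,s6,s9} | {s2,s3,s5,s7} | {s0,s11} | {s8}.
s0 and s6 end up in different blocks, so they are distinguishable. For instance, the string 'ε' is accepted from only s6.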